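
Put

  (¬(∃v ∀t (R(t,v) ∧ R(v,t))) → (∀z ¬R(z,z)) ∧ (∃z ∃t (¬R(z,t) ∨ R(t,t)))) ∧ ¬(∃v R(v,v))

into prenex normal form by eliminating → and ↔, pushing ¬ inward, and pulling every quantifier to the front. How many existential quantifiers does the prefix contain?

First replace A → B with ¬A ∨ B.
  (¬¬(∃v ∀t (R(t,v) ∧ R(v,t))) ∨ (∀z ¬R(z,z)) ∧ (∃z ∃t (¬R(z,t) ∨ R(t,t)))) ∧ ¬(∃v R(v,v))
Push ¬ through the quantifiers and connectives to reach negation normal form:
  ((∃v ∀t (R(t,v) ∧ R(v,t))) ∨ (∀z ¬R(z,z)) ∧ (∃z ∃t (¬R(z,t) ∨ R(t,t)))) ∧ (∀v ¬R(v,v))
Rename bound variables to avoid capture: z↦u, t↦w, v↦c.
  ((∃v ∀t (R(t,v) ∧ R(v,t))) ∨ (∀z ¬R(z,z)) ∧ (∃u ∃w (¬R(u,w) ∨ R(w,w)))) ∧ (∀c ¬R(c,c))
Finally move all quantifiers to the prefix:
  ∃v ∀t ∀z ∃u ∃w ∀c ((R(t,v) ∧ R(v,t) ∨ ¬R(z,z) ∧ (¬R(u,w) ∨ R(w,w))) ∧ ¬R(c,c))
The prefix is ∃v ∀t ∀z ∃u ∃w ∀c: 3 universal, 3 existential.

3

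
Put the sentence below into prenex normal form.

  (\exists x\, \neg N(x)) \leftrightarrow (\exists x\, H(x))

Eliminate → and ↔ using ¬ and ∨; A ↔ B as (¬A ∨ B) ∧ (¬B ∨ A).
  (\neg (\exists x\, \neg N(x)) \lor (\exists x\, H(x))) \land (\neg (\exists x\, H(x)) \lor (\exists x\, \neg N(x)))
Drive negations inward (¬∀x A ≡ ∃x ¬A, ¬∃x A ≡ ∀x ¬A, De Morgan for ∧/∨):
  ((\forall x\, N(x)) \lor (\exists x\, H(x))) \land ((\forall x\, \neg H(x)) \lor (\exists x\, \neg N(x)))
Give each quantifier a distinct variable: x↦u1, x↦a, x↦b.
  ((\forall x\, N(x)) \lor (\exists u1\, H(u1))) \land ((\forall a\, \neg H(a)) \lor (\exists b\, \neg N(b)))
Extract every quantifier outward, since the variables are now distinct and don't occur free across branches:
  \forall x\, \exists u1\, \forall a\, \exists b\, ((N(x) \lor H(u1)) \land (\neg H(a) \lor \neg N(b)))

\forall x\, \exists u1\, \forall a\, \exists b\, ((N(x) \lor H(u1)) \land (\neg H(a) \lor \neg N(b)))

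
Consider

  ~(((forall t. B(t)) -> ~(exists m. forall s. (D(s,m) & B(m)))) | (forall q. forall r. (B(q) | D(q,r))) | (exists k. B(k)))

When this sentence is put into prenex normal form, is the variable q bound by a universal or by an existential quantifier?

Rewrite implications/biconditionals: A → B as ¬A ∨ B.
  ~(~(forall t. B(t)) | ~(exists m. forall s. (D(s,m) & B(m))) | (forall q. forall r. (B(q) | D(q,r))) | (exists k. B(k)))
Move each ¬ inward, flipping quantifiers it crosses:
  (forall t. B(t)) & (exists m. forall s. (D(s,m) & B(m))) & (exists q. exists r. (~B(q) & ~D(q,r))) & (forall k. ~B(k))
Extract every quantifier outward, since the variables are now distinct and don't occur free across branches:
  forall t. exists m. forall s. exists q. exists r. forall k. (B(t) & D(s,m) & B(m) & ~B(q) & ~D(q,r) & ~B(k))
The quantifier forall q sits under an odd number of negations (counting the antecedent side of each →), so it flips to exists q.

existential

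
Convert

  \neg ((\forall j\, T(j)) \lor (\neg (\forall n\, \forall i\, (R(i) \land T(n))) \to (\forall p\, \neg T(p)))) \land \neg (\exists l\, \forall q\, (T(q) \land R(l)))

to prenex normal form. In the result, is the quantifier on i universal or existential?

existential

First replace A → B with ¬A ∨ B.
  \neg ((\forall j\, T(j)) \lor \neg \neg (\forall n\, \forall i\, (R(i) \land T(n))) \lor (\forall p\, \neg T(p))) \land \neg (\exists l\, \forall q\, (T(q) \land R(l)))
Push ¬ through the quantifiers and connectives to reach negation normal form:
  (\exists j\, \neg T(j)) \land (\exists n\, \exists i\, (\neg R(i) \lor \neg T(n))) \land (\exists p\, T(p)) \land (\forall l\, \exists q\, (\neg T(q) \lor \neg R(l)))
Extract every quantifier outward, since the variables are now distinct and don't occur free across branches:
  \exists j\, \exists n\, \exists i\, \exists p\, \forall l\, \exists q\, (\neg T(j) \land (\neg R(i) \lor \neg T(n)) \land T(p) \land (\neg T(q) \lor \neg R(l)))
The quantifier \forall i sits under an odd number of negations (counting the antecedent side of each →), so it flips to \exists i.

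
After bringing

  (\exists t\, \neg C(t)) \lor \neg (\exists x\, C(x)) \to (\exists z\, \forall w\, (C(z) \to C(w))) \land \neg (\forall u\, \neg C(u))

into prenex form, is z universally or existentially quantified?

existential

First replace A → B with ¬A ∨ B.
  \neg ((\exists t\, \neg C(t)) \lor \neg (\exists x\, C(x))) \lor (\exists z\, \forall w\, (\neg C(z) \lor C(w))) \land \neg (\forall u\, \neg C(u))
Drive negations inward (¬∀x A ≡ ∃x ¬A, ¬∃x A ≡ ∀x ¬A, De Morgan for ∧/∨):
  (\forall t\, C(t)) \land (\exists x\, C(x)) \lor (\exists z\, \forall w\, (\neg C(z) \lor C(w))) \land (\exists u\, C(u))
All bound variables are already distinct, so no renaming is needed.
Extract every quantifier outward, since the variables are now distinct and don't occur free across branches:
  \forall t\, \exists x\, \exists z\, \forall w\, \exists u\, (C(t) \land C(x) \lor (\neg C(z) \lor C(w)) \land C(u))
The quantifier \exists z sits under an even number of negations (counting the antecedent side of each →), so it remains existential.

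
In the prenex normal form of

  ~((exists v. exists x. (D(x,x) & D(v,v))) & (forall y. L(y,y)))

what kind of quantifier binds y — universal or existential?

Move each ¬ inward, flipping quantifiers it crosses:
  (forall v. forall x. (~D(x,x) | ~D(v,v))) | (exists y. ~L(y,y))
Extract every quantifier outward, since the variables are now distinct and don't occur free across branches:
  forall v. forall x. exists y. (~D(x,x) | ~D(v,v) | ~L(y,y))
The quantifier forall y sits under an odd number of negations, so it flips to exists y.

existential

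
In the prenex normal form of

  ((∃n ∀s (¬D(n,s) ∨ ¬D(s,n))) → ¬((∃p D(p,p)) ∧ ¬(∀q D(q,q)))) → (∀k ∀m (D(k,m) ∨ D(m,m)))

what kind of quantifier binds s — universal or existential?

universal

Eliminate → and ↔ using ¬ and ∨.
  ¬(¬(∃n ∀s (¬D(n,s) ∨ ¬D(s,n))) ∨ ¬((∃p D(p,p)) ∧ ¬(∀q D(q,q)))) ∨ (∀k ∀m (D(k,m) ∨ D(m,m)))
Drive negations inward (¬∀x A ≡ ∃x ¬A, ¬∃x A ≡ ∀x ¬A, De Morgan for ∧/∨):
  (∃n ∀s (¬D(n,s) ∨ ¬D(s,n))) ∧ (∃p D(p,p)) ∧ (∃q ¬D(q,q)) ∨ (∀k ∀m (D(k,m) ∨ D(m,m)))
All bound variables are already distinct, so no renaming is needed.
Finally move all quantifiers to the prefix:
  ∃n ∀s ∃p ∃q ∀k ∀m ((¬D(n,s) ∨ ¬D(s,n)) ∧ D(p,p) ∧ ¬D(q,q) ∨ D(k,m) ∨ D(m,m))
The quantifier ∀s sits under an even number of negations (counting the antecedent side of each →), so it remains universal.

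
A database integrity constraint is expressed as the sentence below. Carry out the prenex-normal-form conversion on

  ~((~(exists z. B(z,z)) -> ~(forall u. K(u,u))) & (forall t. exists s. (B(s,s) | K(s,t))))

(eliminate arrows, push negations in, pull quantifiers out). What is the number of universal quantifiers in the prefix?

3

First replace A → B with ¬A ∨ B.
  ~((~~(exists z. B(z,z)) | ~(forall u. K(u,u))) & (forall t. exists s. (B(s,s) | K(s,t))))
Drive negations inward (¬∀x A ≡ ∃x ¬A, ¬∃x A ≡ ∀x ¬A, De Morgan for ∧/∨):
  (forall z. ~B(z,z)) & (forall u. K(u,u)) | (exists t. forall s. (~B(s,s) & ~K(s,t)))
Pull the quantifiers to the front (each side's bound variable is not free in the other side):
  forall z. forall u. exists t. forall s. (~B(z,z) & K(u,u) | ~B(s,s) & ~K(s,t))
The prefix is forall z forall u exists t forall s: 3 universal, 1 existential.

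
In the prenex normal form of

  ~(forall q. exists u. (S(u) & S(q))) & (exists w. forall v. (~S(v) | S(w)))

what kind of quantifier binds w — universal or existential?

existential

Move each ¬ inward, flipping quantifiers it crosses:
  (exists q. forall u. (~S(u) | ~S(q))) & (exists w. forall v. (~S(v) | S(w)))
All bound variables are already distinct, so no renaming is needed.
Finally move all quantifiers to the prefix:
  exists q. forall u. exists w. forall v. ((~S(u) | ~S(q)) & (~S(v) | S(w)))
The quantifier exists w sits under an even number of negations, so it remains existential.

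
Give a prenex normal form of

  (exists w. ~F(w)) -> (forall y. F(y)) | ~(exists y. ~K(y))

forall w. forall y. forall s. (F(w) | F(y) | K(s))

Rewrite implications/biconditionals: A → B as ¬A ∨ B.
  ~(exists w. ~F(w)) | (forall y. F(y)) | ~(exists y. ~K(y))
Push ¬ through the quantifiers and connectives to reach negation normal form:
  (forall w. F(w)) | (forall y. F(y)) | (forall y. K(y))
Give each quantifier a distinct variable: y↦s.
  (forall w. F(w)) | (forall y. F(y)) | (forall s. K(s))
Pull the quantifiers to the front (each side's bound variable is not free in the other side):
  forall w. forall y. forall s. (F(w) | F(y) | K(s))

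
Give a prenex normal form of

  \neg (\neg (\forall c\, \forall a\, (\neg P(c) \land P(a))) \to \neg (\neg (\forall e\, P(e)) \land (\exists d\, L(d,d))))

\exists c\, \exists a\, \exists e\, \exists d\, ((P(c) \lor \neg P(a)) \land \neg P(e) \land L(d,d))

Eliminate → and ↔ using ¬ and ∨.
  \neg (\neg \neg (\forall c\, \forall a\, (\neg P(c) \land P(a))) \lor \neg (\neg (\forall e\, P(e)) \land (\exists d\, L(d,d))))
Drive negations inward (¬∀x A ≡ ∃x ¬A, ¬∃x A ≡ ∀x ¬A, De Morgan for ∧/∨):
  (\exists c\, \exists a\, (P(c) \lor \neg P(a))) \land (\exists e\, \neg P(e)) \land (\exists d\, L(d,d))
All bound variables are already distinct, so no renaming is needed.
Finally move all quantifiers to the prefix:
  \exists c\, \exists a\, \exists e\, \exists d\, ((P(c) \lor \neg P(a)) \land \neg P(e) \land L(d,d))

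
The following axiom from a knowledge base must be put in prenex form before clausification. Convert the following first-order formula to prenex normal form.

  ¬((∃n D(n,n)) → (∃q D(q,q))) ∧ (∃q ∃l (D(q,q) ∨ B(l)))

∃n ∀q ∃t ∃l (D(n,n) ∧ ¬D(q,q) ∧ (D(t,t) ∨ B(l)))

First replace A → B with ¬A ∨ B.
  ¬(¬(∃n D(n,n)) ∨ (∃q D(q,q))) ∧ (∃q ∃l (D(q,q) ∨ B(l)))
Drive negations inward (¬∀x A ≡ ∃x ¬A, ¬∃x A ≡ ∀x ¬A, De Morgan for ∧/∨):
  (∃n D(n,n)) ∧ (∀q ¬D(q,q)) ∧ (∃q ∃l (D(q,q) ∨ B(l)))
Standardize variables apart so no two quantifiers bind the same name: q↦t.
  (∃n D(n,n)) ∧ (∀q ¬D(q,q)) ∧ (∃t ∃l (D(t,t) ∨ B(l)))
Finally move all quantifiers to the prefix:
  ∃n ∀q ∃t ∃l (D(n,n) ∧ ¬D(q,q) ∧ (D(t,t) ∨ B(l)))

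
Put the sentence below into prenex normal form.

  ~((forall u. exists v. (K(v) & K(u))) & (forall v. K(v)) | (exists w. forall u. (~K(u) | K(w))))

Push ¬ through the quantifiers and connectives to reach negation normal form:
  ((exists u. forall v. (~K(v) | ~K(u))) | (exists v. ~K(v))) & (forall w. exists u. (K(u) & ~K(w)))
Rename bound variables to avoid capture: v↦y1, u↦r.
  ((exists u. forall v. (~K(v) | ~K(u))) | (exists y1. ~K(y1))) & (forall w. exists r. (K(r) & ~K(w)))
Pull the quantifiers to the front (each side's bound variable is not free in the other side):
  exists u. forall v. exists y1. forall w. exists r. ((~K(v) | ~K(u) | ~K(y1)) & K(r) & ~K(w))

exists u. forall v. exists y1. forall w. exists r. ((~K(v) | ~K(u) | ~K(y1)) & K(r) & ~K(w))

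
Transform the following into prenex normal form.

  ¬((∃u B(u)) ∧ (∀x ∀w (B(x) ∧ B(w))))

Move each ¬ inward, flipping quantifiers it crosses:
  (∀u ¬B(u)) ∨ (∃x ∃w (¬B(x) ∨ ¬B(w)))
All bound variables are already distinct, so no renaming is needed.
Extract every quantifier outward, since the variables are now distinct and don't occur free across branches:
  ∀u ∃x ∃w (¬B(u) ∨ ¬B(x) ∨ ¬B(w))

∀u ∃x ∃w (¬B(u) ∨ ¬B(x) ∨ ¬B(w))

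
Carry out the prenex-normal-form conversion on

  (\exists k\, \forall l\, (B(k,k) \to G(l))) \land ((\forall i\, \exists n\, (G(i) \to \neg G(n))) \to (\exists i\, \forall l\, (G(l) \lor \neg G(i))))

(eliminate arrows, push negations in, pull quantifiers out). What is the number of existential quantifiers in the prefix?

3

Eliminate → and ↔ using ¬ and ∨.
  (\exists k\, \forall l\, (\neg B(k,k) \lor G(l))) \land (\neg (\forall i\, \exists n\, (\neg G(i) \lor \neg G(n))) \lor (\exists i\, \forall l\, (G(l) \lor \neg G(i))))
Push ¬ through the quantifiers and connectives to reach negation normal form:
  (\exists k\, \forall l\, (\neg B(k,k) \lor G(l))) \land ((\exists i\, \forall n\, (G(i) \land G(n))) \lor (\exists i\, \forall l\, (G(l) \lor \neg G(i))))
Standardize variables apart so no two quantifiers bind the same name: i↦x, l↦w.
  (\exists k\, \forall l\, (\neg B(k,k) \lor G(l))) \land ((\exists i\, \forall n\, (G(i) \land G(n))) \lor (\exists x\, \forall w\, (G(w) \lor \neg G(x))))
Pull the quantifiers to the front (each side's bound variable is not free in the other side):
  \exists k\, \forall l\, \exists i\, \forall n\, \exists x\, \forall w\, ((\neg B(k,k) \lor G(l)) \land (G(i) \land G(n) \lor G(w) \lor \neg G(x)))
The prefix is \exists k \forall l \exists i \forall n \exists x \forall w: 3 universal, 3 existential.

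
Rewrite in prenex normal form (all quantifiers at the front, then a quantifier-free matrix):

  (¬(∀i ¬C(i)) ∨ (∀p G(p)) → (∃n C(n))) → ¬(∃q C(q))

First replace A → B with ¬A ∨ B.
  ¬(¬(¬(∀i ¬C(i)) ∨ (∀p G(p))) ∨ (∃n C(n))) ∨ ¬(∃q C(q))
Move each ¬ inward, flipping quantifiers it crosses:
  ((∃i C(i)) ∨ (∀p G(p))) ∧ (∀n ¬C(n)) ∨ (∀q ¬C(q))
All bound variables are already distinct, so no renaming is needed.
Finally move all quantifiers to the prefix:
  ∃i ∀p ∀n ∀q ((C(i) ∨ G(p)) ∧ ¬C(n) ∨ ¬C(q))

∃i ∀p ∀n ∀q ((C(i) ∨ G(p)) ∧ ¬C(n) ∨ ¬C(q))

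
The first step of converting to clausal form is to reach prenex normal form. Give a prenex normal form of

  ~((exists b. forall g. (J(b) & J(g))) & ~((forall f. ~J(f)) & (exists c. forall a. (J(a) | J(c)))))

forall b. exists g. forall f. exists c. forall a. (~J(b) | ~J(g) | ~J(f) & (J(a) | J(c)))

Push ¬ through the quantifiers and connectives to reach negation normal form:
  (forall b. exists g. (~J(b) | ~J(g))) | (forall f. ~J(f)) & (exists c. forall a. (J(a) | J(c)))
All bound variables are already distinct, so no renaming is needed.
Extract every quantifier outward, since the variables are now distinct and don't occur free across branches:
  forall b. exists g. forall f. exists c. forall a. (~J(b) | ~J(g) | ~J(f) & (J(a) | J(c)))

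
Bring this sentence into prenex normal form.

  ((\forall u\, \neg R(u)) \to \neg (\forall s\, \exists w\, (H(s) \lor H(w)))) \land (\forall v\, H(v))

\exists u\, \exists s\, \forall w\, \forall v\, ((R(u) \lor \neg H(s) \land \neg H(w)) \land H(v))

First replace A → B with ¬A ∨ B.
  (\neg (\forall u\, \neg R(u)) \lor \neg (\forall s\, \exists w\, (H(s) \lor H(w)))) \land (\forall v\, H(v))
Push ¬ through the quantifiers and connectives to reach negation normal form:
  ((\exists u\, R(u)) \lor (\exists s\, \forall w\, (\neg H(s) \land \neg H(w)))) \land (\forall v\, H(v))
Extract every quantifier outward, since the variables are now distinct and don't occur free across branches:
  \exists u\, \exists s\, \forall w\, \forall v\, ((R(u) \lor \neg H(s) \land \neg H(w)) \land H(v))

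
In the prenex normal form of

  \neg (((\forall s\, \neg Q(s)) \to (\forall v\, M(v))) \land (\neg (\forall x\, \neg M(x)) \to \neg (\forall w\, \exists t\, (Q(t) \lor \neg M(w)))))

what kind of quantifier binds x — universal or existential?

First replace A → B with ¬A ∨ B.
  \neg ((\neg (\forall s\, \neg Q(s)) \lor (\forall v\, M(v))) \land (\neg \neg (\forall x\, \neg M(x)) \lor \neg (\forall w\, \exists t\, (Q(t) \lor \neg M(w)))))
Move each ¬ inward, flipping quantifiers it crosses:
  (\forall s\, \neg Q(s)) \land (\exists v\, \neg M(v)) \lor (\exists x\, M(x)) \land (\forall w\, \exists t\, (Q(t) \lor \neg M(w)))
All bound variables are already distinct, so no renaming is needed.
Pull the quantifiers to the front (each side's bound variable is not free in the other side):
  \forall s\, \exists v\, \exists x\, \forall w\, \exists t\, (\neg Q(s) \land \neg M(v) \lor M(x) \land (Q(t) \lor \neg M(w)))
The quantifier \forall x sits under an odd number of negations (counting the antecedent side of each →), so it flips to \exists x.

existential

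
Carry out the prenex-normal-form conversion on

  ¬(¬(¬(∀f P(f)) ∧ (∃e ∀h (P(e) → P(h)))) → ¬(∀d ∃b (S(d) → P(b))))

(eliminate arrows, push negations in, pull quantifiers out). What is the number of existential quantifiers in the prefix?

Eliminate → and ↔ using ¬ and ∨.
  ¬(¬¬(¬(∀f P(f)) ∧ (∃e ∀h (¬P(e) ∨ P(h)))) ∨ ¬(∀d ∃b (¬S(d) ∨ P(b))))
Push ¬ through the quantifiers and connectives to reach negation normal form:
  ((∀f P(f)) ∨ (∀e ∃h (P(e) ∧ ¬P(h)))) ∧ (∀d ∃b (¬S(d) ∨ P(b)))
All bound variables are already distinct, so no renaming is needed.
Pull the quantifiers to the front (each side's bound variable is not free in the other side):
  ∀f ∀e ∃h ∀d ∃b ((P(f) ∨ P(e) ∧ ¬P(h)) ∧ (¬S(d) ∨ P(b)))
The prefix is ∀f ∀e ∃h ∀d ∃b: 3 universal, 2 existential.

2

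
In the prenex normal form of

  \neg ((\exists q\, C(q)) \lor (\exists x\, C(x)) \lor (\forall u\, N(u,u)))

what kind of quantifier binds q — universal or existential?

Push ¬ through the quantifiers and connectives to reach negation normal form:
  (\forall q\, \neg C(q)) \land (\forall x\, \neg C(x)) \land (\exists u\, \neg N(u,u))
All bound variables are already distinct, so no renaming is needed.
Pull the quantifiers to the front (each side's bound variable is not free in the other side):
  \forall q\, \forall x\, \exists u\, (\neg C(q) \land \neg C(x) \land \neg N(u,u))
The quantifier \exists q sits under an odd number of negations, so it flips to \forall q.

universal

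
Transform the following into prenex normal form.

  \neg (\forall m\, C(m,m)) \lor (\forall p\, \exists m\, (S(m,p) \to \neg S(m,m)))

Eliminate → and ↔ using ¬ and ∨.
  \neg (\forall m\, C(m,m)) \lor (\forall p\, \exists m\, (\neg S(m,p) \lor \neg S(m,m)))
Drive negations inward (¬∀x A ≡ ∃x ¬A, ¬∃x A ≡ ∀x ¬A, De Morgan for ∧/∨):
  (\exists m\, \neg C(m,m)) \lor (\forall p\, \exists m\, (\neg S(m,p) \lor \neg S(m,m)))
Standardize variables apart so no two quantifiers bind the same name: m↦v.
  (\exists m\, \neg C(m,m)) \lor (\forall p\, \exists v\, (\neg S(v,p) \lor \neg S(v,v)))
Extract every quantifier outward, since the variables are now distinct and don't occur free across branches:
  \exists m\, \forall p\, \exists v\, (\neg C(m,m) \lor \neg S(v,p) \lor \neg S(v,v))

\exists m\, \forall p\, \exists v\, (\neg C(m,m) \lor \neg S(v,p) \lor \neg S(v,v))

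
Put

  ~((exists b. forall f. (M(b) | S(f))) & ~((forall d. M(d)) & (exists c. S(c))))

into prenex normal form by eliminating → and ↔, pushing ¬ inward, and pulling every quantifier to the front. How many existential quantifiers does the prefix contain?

Move each ¬ inward, flipping quantifiers it crosses:
  (forall b. exists f. (~M(b) & ~S(f))) | (forall d. M(d)) & (exists c. S(c))
All bound variables are already distinct, so no renaming is needed.
Pull the quantifiers to the front (each side's bound variable is not free in the other side):
  forall b. exists f. forall d. exists c. (~M(b) & ~S(f) | M(d) & S(c))
The prefix is forall b exists f forall d exists c: 2 universal, 2 existential.

2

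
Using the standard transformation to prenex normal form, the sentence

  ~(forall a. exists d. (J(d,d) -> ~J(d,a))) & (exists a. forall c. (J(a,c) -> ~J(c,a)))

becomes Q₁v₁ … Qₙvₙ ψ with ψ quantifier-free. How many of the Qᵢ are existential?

2

First replace A → B with ¬A ∨ B.
  ~(forall a. exists d. (~J(d,d) | ~J(d,a))) & (exists a. forall c. (~J(a,c) | ~J(c,a)))
Drive negations inward (¬∀x A ≡ ∃x ¬A, ¬∃x A ≡ ∀x ¬A, De Morgan for ∧/∨):
  (exists a. forall d. (J(d,d) & J(d,a))) & (exists a. forall c. (~J(a,c) | ~J(c,a)))
Standardize variables apart so no two quantifiers bind the same name: a↦s.
  (exists a. forall d. (J(d,d) & J(d,a))) & (exists s. forall c. (~J(s,c) | ~J(c,s)))
Extract every quantifier outward, since the variables are now distinct and don't occur free across branches:
  exists a. forall d. exists s. forall c. (J(d,d) & J(d,a) & (~J(s,c) | ~J(c,s)))
The prefix is exists a forall d exists s forall c: 2 universal, 2 existential.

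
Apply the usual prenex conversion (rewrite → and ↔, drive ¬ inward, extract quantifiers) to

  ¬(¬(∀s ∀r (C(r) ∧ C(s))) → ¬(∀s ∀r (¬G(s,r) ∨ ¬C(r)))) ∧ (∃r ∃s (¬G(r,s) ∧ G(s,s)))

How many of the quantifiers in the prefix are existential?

Rewrite implications/biconditionals: A → B as ¬A ∨ B.
  ¬(¬¬(∀s ∀r (C(r) ∧ C(s))) ∨ ¬(∀s ∀r (¬G(s,r) ∨ ¬C(r)))) ∧ (∃r ∃s (¬G(r,s) ∧ G(s,s)))
Move each ¬ inward, flipping quantifiers it crosses:
  (∃s ∃r (¬C(r) ∨ ¬C(s))) ∧ (∀s ∀r (¬G(s,r) ∨ ¬C(r))) ∧ (∃r ∃s (¬G(r,s) ∧ G(s,s)))
Standardize variables apart so no two quantifiers bind the same name: s↦u, r↦t, r↦c, s↦z1.
  (∃s ∃r (¬C(r) ∨ ¬C(s))) ∧ (∀u ∀t (¬G(u,t) ∨ ¬C(t))) ∧ (∃c ∃z1 (¬G(c,z1) ∧ G(z1,z1)))
Extract every quantifier outward, since the variables are now distinct and don't occur free across branches:
  ∃s ∃r ∀u ∀t ∃c ∃z1 ((¬C(r) ∨ ¬C(s)) ∧ (¬G(u,t) ∨ ¬C(t)) ∧ ¬G(c,z1) ∧ G(z1,z1))
The prefix is ∃s ∃r ∀u ∀t ∃c ∃z1: 2 universal, 4 existential.

4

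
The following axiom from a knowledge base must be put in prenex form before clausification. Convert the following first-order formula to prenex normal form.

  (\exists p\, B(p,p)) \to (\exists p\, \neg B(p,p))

\forall p\, \exists a\, (\neg B(p,p) \lor \neg B(a,a))

Eliminate → and ↔ using ¬ and ∨.
  \neg (\exists p\, B(p,p)) \lor (\exists p\, \neg B(p,p))
Push ¬ through the quantifiers and connectives to reach negation normal form:
  (\forall p\, \neg B(p,p)) \lor (\exists p\, \neg B(p,p))
Rename bound variables to avoid capture: p↦a.
  (\forall p\, \neg B(p,p)) \lor (\exists a\, \neg B(a,a))
Pull the quantifiers to the front (each side's bound variable is not free in the other side):
  \forall p\, \exists a\, (\neg B(p,p) \lor \neg B(a,a))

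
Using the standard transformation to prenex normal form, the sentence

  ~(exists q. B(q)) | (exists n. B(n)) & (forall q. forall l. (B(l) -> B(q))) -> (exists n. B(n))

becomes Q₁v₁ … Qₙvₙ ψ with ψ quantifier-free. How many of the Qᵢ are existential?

4

First replace A → B with ¬A ∨ B.
  ~(~(exists q. B(q)) | (exists n. B(n)) & (forall q. forall l. (~B(l) | B(q)))) | (exists n. B(n))
Drive negations inward (¬∀x A ≡ ∃x ¬A, ¬∃x A ≡ ∀x ¬A, De Morgan for ∧/∨):
  (exists q. B(q)) & ((forall n. ~B(n)) | (exists q. exists l. (B(l) & ~B(q)))) | (exists n. B(n))
Standardize variables apart so no two quantifiers bind the same name: q↦x1, n↦r.
  (exists q. B(q)) & ((forall n. ~B(n)) | (exists x1. exists l. (B(l) & ~B(x1)))) | (exists r. B(r))
Finally move all quantifiers to the prefix:
  exists q. forall n. exists x1. exists l. exists r. (B(q) & (~B(n) | B(l) & ~B(x1)) | B(r))
The prefix is exists q forall n exists x1 exists l exists r: 1 universal, 4 existential.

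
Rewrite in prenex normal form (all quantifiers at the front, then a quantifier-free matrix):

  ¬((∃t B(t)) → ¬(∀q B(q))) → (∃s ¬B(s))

∀t ∃q ∃s (¬B(t) ∨ ¬B(q) ∨ ¬B(s))

Eliminate → and ↔ using ¬ and ∨.
  ¬¬(¬(∃t B(t)) ∨ ¬(∀q B(q))) ∨ (∃s ¬B(s))
Move each ¬ inward, flipping quantifiers it crosses:
  (∀t ¬B(t)) ∨ (∃q ¬B(q)) ∨ (∃s ¬B(s))
All bound variables are already distinct, so no renaming is needed.
Extract every quantifier outward, since the variables are now distinct and don't occur free across branches:
  ∀t ∃q ∃s (¬B(t) ∨ ¬B(q) ∨ ¬B(s))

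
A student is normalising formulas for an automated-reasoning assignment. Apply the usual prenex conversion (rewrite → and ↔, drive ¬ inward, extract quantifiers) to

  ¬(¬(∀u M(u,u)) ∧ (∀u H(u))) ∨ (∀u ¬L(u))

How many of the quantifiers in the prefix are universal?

Drive negations inward (¬∀x A ≡ ∃x ¬A, ¬∃x A ≡ ∀x ¬A, De Morgan for ∧/∨):
  (∀u M(u,u)) ∨ (∃u ¬H(u)) ∨ (∀u ¬L(u))
Rename bound variables to avoid capture: u↦v, u↦t.
  (∀u M(u,u)) ∨ (∃v ¬H(v)) ∨ (∀t ¬L(t))
Extract every quantifier outward, since the variables are now distinct and don't occur free across branches:
  ∀u ∃v ∀t (M(u,u) ∨ ¬H(v) ∨ ¬L(t))
The prefix is ∀u ∃v ∀t: 2 universal, 1 existential.

2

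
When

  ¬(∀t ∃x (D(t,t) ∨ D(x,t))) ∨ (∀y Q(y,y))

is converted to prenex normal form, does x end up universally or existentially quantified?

universal

Drive negations inward (¬∀x A ≡ ∃x ¬A, ¬∃x A ≡ ∀x ¬A, De Morgan for ∧/∨):
  (∃t ∀x (¬D(t,t) ∧ ¬D(x,t))) ∨ (∀y Q(y,y))
All bound variables are already distinct, so no renaming is needed.
Finally move all quantifiers to the prefix:
  ∃t ∀x ∀y (¬D(t,t) ∧ ¬D(x,t) ∨ Q(y,y))
The quantifier ∃x sits under an odd number of negations, so it flips to ∀x.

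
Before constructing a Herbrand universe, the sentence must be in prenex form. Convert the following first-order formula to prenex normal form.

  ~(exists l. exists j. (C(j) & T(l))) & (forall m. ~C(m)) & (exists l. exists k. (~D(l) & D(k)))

Move each ¬ inward, flipping quantifiers it crosses:
  (forall l. forall j. (~C(j) | ~T(l))) & (forall m. ~C(m)) & (exists l. exists k. (~D(l) & D(k)))
Standardize variables apart so no two quantifiers bind the same name: l↦v.
  (forall l. forall j. (~C(j) | ~T(l))) & (forall m. ~C(m)) & (exists v. exists k. (~D(v) & D(k)))
Extract every quantifier outward, since the variables are now distinct and don't occur free across branches:
  forall l. forall j. forall m. exists v. exists k. ((~C(j) | ~T(l)) & ~C(m) & ~D(v) & D(k))

forall l. forall j. forall m. exists v. exists k. ((~C(j) | ~T(l)) & ~C(m) & ~D(v) & D(k))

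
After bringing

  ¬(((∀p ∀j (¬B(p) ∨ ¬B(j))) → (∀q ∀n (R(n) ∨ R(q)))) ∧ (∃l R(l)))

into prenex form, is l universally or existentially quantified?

universal

Eliminate → and ↔ using ¬ and ∨.
  ¬((¬(∀p ∀j (¬B(p) ∨ ¬B(j))) ∨ (∀q ∀n (R(n) ∨ R(q)))) ∧ (∃l R(l)))
Move each ¬ inward, flipping quantifiers it crosses:
  (∀p ∀j (¬B(p) ∨ ¬B(j))) ∧ (∃q ∃n (¬R(n) ∧ ¬R(q))) ∨ (∀l ¬R(l))
Finally move all quantifiers to the prefix:
  ∀p ∀j ∃q ∃n ∀l ((¬B(p) ∨ ¬B(j)) ∧ ¬R(n) ∧ ¬R(q) ∨ ¬R(l))
The quantifier ∃l sits under an odd number of negations (counting the antecedent side of each →), so it flips to ∀l.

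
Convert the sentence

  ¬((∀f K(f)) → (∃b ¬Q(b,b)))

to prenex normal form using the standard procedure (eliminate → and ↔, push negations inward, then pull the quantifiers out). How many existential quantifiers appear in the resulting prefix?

First replace A → B with ¬A ∨ B.
  ¬(¬(∀f K(f)) ∨ (∃b ¬Q(b,b)))
Push ¬ through the quantifiers and connectives to reach negation normal form:
  (∀f K(f)) ∧ (∀b Q(b,b))
All bound variables are already distinct, so no renaming is needed.
Finally move all quantifiers to the prefix:
  ∀f ∀b (K(f) ∧ Q(b,b))
The prefix is ∀f ∀b: 2 universal, 0 existential.

0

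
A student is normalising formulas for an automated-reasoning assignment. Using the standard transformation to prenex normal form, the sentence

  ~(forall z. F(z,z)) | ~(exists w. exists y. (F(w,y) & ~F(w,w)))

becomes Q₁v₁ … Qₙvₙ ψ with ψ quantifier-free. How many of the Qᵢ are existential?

Drive negations inward (¬∀x A ≡ ∃x ¬A, ¬∃x A ≡ ∀x ¬A, De Morgan for ∧/∨):
  (exists z. ~F(z,z)) | (forall w. forall y. (~F(w,y) | F(w,w)))
All bound variables are already distinct, so no renaming is needed.
Extract every quantifier outward, since the variables are now distinct and don't occur free across branches:
  exists z. forall w. forall y. (~F(z,z) | ~F(w,y) | F(w,w))
The prefix is exists z forall w forall y: 2 universal, 1 existential.

1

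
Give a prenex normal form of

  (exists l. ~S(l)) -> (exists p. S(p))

Rewrite implications/biconditionals: A → B as ¬A ∨ B.
  ~(exists l. ~S(l)) | (exists p. S(p))
Push ¬ through the quantifiers and connectives to reach negation normal form:
  (forall l. S(l)) | (exists p. S(p))
All bound variables are already distinct, so no renaming is needed.
Extract every quantifier outward, since the variables are now distinct and don't occur free across branches:
  forall l. exists p. (S(l) | S(p))

forall l. exists p. (S(l) | S(p))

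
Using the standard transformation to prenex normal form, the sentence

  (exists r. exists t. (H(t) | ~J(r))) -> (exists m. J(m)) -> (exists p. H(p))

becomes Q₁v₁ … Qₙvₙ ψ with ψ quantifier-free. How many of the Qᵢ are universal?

3

Rewrite implications/biconditionals: A → B as ¬A ∨ B.
  ~(exists r. exists t. (H(t) | ~J(r))) | ~(exists m. J(m)) | (exists p. H(p))
Move each ¬ inward, flipping quantifiers it crosses:
  (forall r. forall t. (~H(t) & J(r))) | (forall m. ~J(m)) | (exists p. H(p))
All bound variables are already distinct, so no renaming is needed.
Pull the quantifiers to the front (each side's bound variable is not free in the other side):
  forall r. forall t. forall m. exists p. (~H(t) & J(r) | ~J(m) | H(p))
The prefix is forall r forall t forall m exists p: 3 universal, 1 existential.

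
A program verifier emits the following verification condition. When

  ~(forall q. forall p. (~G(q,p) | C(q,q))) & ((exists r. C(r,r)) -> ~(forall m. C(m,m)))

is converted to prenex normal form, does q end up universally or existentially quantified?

Rewrite implications/biconditionals: A → B as ¬A ∨ B.
  ~(forall q. forall p. (~G(q,p) | C(q,q))) & (~(exists r. C(r,r)) | ~(forall m. C(m,m)))
Push ¬ through the quantifiers and connectives to reach negation normal form:
  (exists q. exists p. (G(q,p) & ~C(q,q))) & ((forall r. ~C(r,r)) | (exists m. ~C(m,m)))
Extract every quantifier outward, since the variables are now distinct and don't occur free across branches:
  exists q. exists p. forall r. exists m. (G(q,p) & ~C(q,q) & (~C(r,r) | ~C(m,m)))
The quantifier forall q sits under an odd number of negations (counting the antecedent side of each →), so it flips to exists q.

existential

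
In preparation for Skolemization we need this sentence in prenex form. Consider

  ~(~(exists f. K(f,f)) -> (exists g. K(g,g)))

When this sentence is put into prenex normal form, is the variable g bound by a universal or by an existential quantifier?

Rewrite implications/biconditionals: A → B as ¬A ∨ B.
  ~(~~(exists f. K(f,f)) | (exists g. K(g,g)))
Push ¬ through the quantifiers and connectives to reach negation normal form:
  (forall f. ~K(f,f)) & (forall g. ~K(g,g))
Extract every quantifier outward, since the variables are now distinct and don't occur free across branches:
  forall f. forall g. (~K(f,f) & ~K(g,g))
The quantifier exists g sits under an odd number of negations (counting the antecedent side of each →), so it flips to forall g.

universal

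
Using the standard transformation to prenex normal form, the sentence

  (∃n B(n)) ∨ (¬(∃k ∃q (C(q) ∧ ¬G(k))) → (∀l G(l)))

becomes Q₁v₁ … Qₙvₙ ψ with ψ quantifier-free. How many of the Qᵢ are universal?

First replace A → B with ¬A ∨ B.
  (∃n B(n)) ∨ ¬¬(∃k ∃q (C(q) ∧ ¬G(k))) ∨ (∀l G(l))
Move each ¬ inward, flipping quantifiers it crosses:
  (∃n B(n)) ∨ (∃k ∃q (C(q) ∧ ¬G(k))) ∨ (∀l G(l))
Extract every quantifier outward, since the variables are now distinct and don't occur free across branches:
  ∃n ∃k ∃q ∀l (B(n) ∨ C(q) ∧ ¬G(k) ∨ G(l))
The prefix is ∃n ∃k ∃q ∀l: 1 universal, 3 existential.

1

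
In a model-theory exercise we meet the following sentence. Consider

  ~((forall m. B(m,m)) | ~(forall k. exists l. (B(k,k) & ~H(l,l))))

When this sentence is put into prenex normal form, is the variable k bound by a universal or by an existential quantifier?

universal

Push ¬ through the quantifiers and connectives to reach negation normal form:
  (exists m. ~B(m,m)) & (forall k. exists l. (B(k,k) & ~H(l,l)))
Pull the quantifiers to the front (each side's bound variable is not free in the other side):
  exists m. forall k. exists l. (~B(m,m) & B(k,k) & ~H(l,l))
The quantifier forall k sits under an even number of negations, so it remains universal.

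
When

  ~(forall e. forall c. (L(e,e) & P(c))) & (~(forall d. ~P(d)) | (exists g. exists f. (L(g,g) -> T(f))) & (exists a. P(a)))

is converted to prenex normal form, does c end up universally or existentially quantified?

existential

First replace A → B with ¬A ∨ B.
  ~(forall e. forall c. (L(e,e) & P(c))) & (~(forall d. ~P(d)) | (exists g. exists f. (~L(g,g) | T(f))) & (exists a. P(a)))
Drive negations inward (¬∀x A ≡ ∃x ¬A, ¬∃x A ≡ ∀x ¬A, De Morgan for ∧/∨):
  (exists e. exists c. (~L(e,e) | ~P(c))) & ((exists d. P(d)) | (exists g. exists f. (~L(g,g) | T(f))) & (exists a. P(a)))
All bound variables are already distinct, so no renaming is needed.
Extract every quantifier outward, since the variables are now distinct and don't occur free across branches:
  exists e. exists c. exists d. exists g. exists f. exists a. ((~L(e,e) | ~P(c)) & (P(d) | (~L(g,g) | T(f)) & P(a)))
The quantifier forall c sits under an odd number of negations (counting the antecedent side of each →), so it flips to exists c.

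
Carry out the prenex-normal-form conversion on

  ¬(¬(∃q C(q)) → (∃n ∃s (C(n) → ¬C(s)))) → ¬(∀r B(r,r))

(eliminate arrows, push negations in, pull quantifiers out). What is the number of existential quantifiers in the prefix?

4

Eliminate → and ↔ using ¬ and ∨.
  ¬¬(¬¬(∃q C(q)) ∨ (∃n ∃s (¬C(n) ∨ ¬C(s)))) ∨ ¬(∀r B(r,r))
Drive negations inward (¬∀x A ≡ ∃x ¬A, ¬∃x A ≡ ∀x ¬A, De Morgan for ∧/∨):
  (∃q C(q)) ∨ (∃n ∃s (¬C(n) ∨ ¬C(s))) ∨ (∃r ¬B(r,r))
Extract every quantifier outward, since the variables are now distinct and don't occur free across branches:
  ∃q ∃n ∃s ∃r (C(q) ∨ ¬C(n) ∨ ¬C(s) ∨ ¬B(r,r))
The prefix is ∃q ∃n ∃s ∃r: 0 universal, 4 existential.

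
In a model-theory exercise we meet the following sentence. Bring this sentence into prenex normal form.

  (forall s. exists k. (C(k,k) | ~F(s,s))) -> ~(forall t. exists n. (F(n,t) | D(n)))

exists s. forall k. exists t. forall n. (~C(k,k) & F(s,s) | ~F(n,t) & ~D(n))

Rewrite implications/biconditionals: A → B as ¬A ∨ B.
  ~(forall s. exists k. (C(k,k) | ~F(s,s))) | ~(forall t. exists n. (F(n,t) | D(n)))
Drive negations inward (¬∀x A ≡ ∃x ¬A, ¬∃x A ≡ ∀x ¬A, De Morgan for ∧/∨):
  (exists s. forall k. (~C(k,k) & F(s,s))) | (exists t. forall n. (~F(n,t) & ~D(n)))
All bound variables are already distinct, so no renaming is needed.
Extract every quantifier outward, since the variables are now distinct and don't occur free across branches:
  exists s. forall k. exists t. forall n. (~C(k,k) & F(s,s) | ~F(n,t) & ~D(n))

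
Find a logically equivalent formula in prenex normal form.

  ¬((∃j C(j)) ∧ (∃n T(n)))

Drive negations inward (¬∀x A ≡ ∃x ¬A, ¬∃x A ≡ ∀x ¬A, De Morgan for ∧/∨):
  (∀j ¬C(j)) ∨ (∀n ¬T(n))
Finally move all quantifiers to the prefix:
  ∀j ∀n (¬C(j) ∨ ¬T(n))

∀j ∀n (¬C(j) ∨ ¬T(n))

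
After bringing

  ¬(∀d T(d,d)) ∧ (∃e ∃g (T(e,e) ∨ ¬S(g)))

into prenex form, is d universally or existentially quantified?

existential

Drive negations inward (¬∀x A ≡ ∃x ¬A, ¬∃x A ≡ ∀x ¬A, De Morgan for ∧/∨):
  (∃d ¬T(d,d)) ∧ (∃e ∃g (T(e,e) ∨ ¬S(g)))
Extract every quantifier outward, since the variables are now distinct and don't occur free across branches:
  ∃d ∃e ∃g (¬T(d,d) ∧ (T(e,e) ∨ ¬S(g)))
The quantifier ∀d sits under an odd number of negations, so it flips to ∃d.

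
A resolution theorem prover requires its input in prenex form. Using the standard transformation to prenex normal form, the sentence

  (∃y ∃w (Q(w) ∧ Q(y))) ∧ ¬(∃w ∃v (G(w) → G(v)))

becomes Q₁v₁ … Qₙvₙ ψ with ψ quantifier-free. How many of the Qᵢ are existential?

2

Rewrite implications/biconditionals: A → B as ¬A ∨ B.
  (∃y ∃w (Q(w) ∧ Q(y))) ∧ ¬(∃w ∃v (¬G(w) ∨ G(v)))
Move each ¬ inward, flipping quantifiers it crosses:
  (∃y ∃w (Q(w) ∧ Q(y))) ∧ (∀w ∀v (G(w) ∧ ¬G(v)))
Give each quantifier a distinct variable: w↦t.
  (∃y ∃w (Q(w) ∧ Q(y))) ∧ (∀t ∀v (G(t) ∧ ¬G(v)))
Finally move all quantifiers to the prefix:
  ∃y ∃w ∀t ∀v (Q(w) ∧ Q(y) ∧ G(t) ∧ ¬G(v))
The prefix is ∃y ∃w ∀t ∀v: 2 universal, 2 existential.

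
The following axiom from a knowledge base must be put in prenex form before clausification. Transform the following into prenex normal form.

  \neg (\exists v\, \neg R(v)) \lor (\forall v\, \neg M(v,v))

Move each ¬ inward, flipping quantifiers it crosses:
  (\forall v\, R(v)) \lor (\forall v\, \neg M(v,v))
Standardize variables apart so no two quantifiers bind the same name: v↦y.
  (\forall v\, R(v)) \lor (\forall y\, \neg M(y,y))
Finally move all quantifiers to the prefix:
  \forall v\, \forall y\, (R(v) \lor \neg M(y,y))

\forall v\, \forall y\, (R(v) \lor \neg M(y,y))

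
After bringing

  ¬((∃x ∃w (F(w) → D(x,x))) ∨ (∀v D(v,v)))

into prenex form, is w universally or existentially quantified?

Eliminate → and ↔ using ¬ and ∨.
  ¬((∃x ∃w (¬F(w) ∨ D(x,x))) ∨ (∀v D(v,v)))
Drive negations inward (¬∀x A ≡ ∃x ¬A, ¬∃x A ≡ ∀x ¬A, De Morgan for ∧/∨):
  (∀x ∀w (F(w) ∧ ¬D(x,x))) ∧ (∃v ¬D(v,v))
Pull the quantifiers to the front (each side's bound variable is not free in the other side):
  ∀x ∀w ∃v (F(w) ∧ ¬D(x,x) ∧ ¬D(v,v))
The quantifier ∃w sits under an odd number of negations (counting the antecedent side of each →), so it flips to ∀w.

universal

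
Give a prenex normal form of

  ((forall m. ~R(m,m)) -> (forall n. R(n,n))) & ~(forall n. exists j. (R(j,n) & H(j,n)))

Eliminate → and ↔ using ¬ and ∨.
  (~(forall m. ~R(m,m)) | (forall n. R(n,n))) & ~(forall n. exists j. (R(j,n) & H(j,n)))
Drive negations inward (¬∀x A ≡ ∃x ¬A, ¬∃x A ≡ ∀x ¬A, De Morgan for ∧/∨):
  ((exists m. R(m,m)) | (forall n. R(n,n))) & (exists n. forall j. (~R(j,n) | ~H(j,n)))
Rename bound variables to avoid capture: n↦u.
  ((exists m. R(m,m)) | (forall n. R(n,n))) & (exists u. forall j. (~R(j,u) | ~H(j,u)))
Finally move all quantifiers to the prefix:
  exists m. forall n. exists u. forall j. ((R(m,m) | R(n,n)) & (~R(j,u) | ~H(j,u)))

exists m. forall n. exists u. forall j. ((R(m,m) | R(n,n)) & (~R(j,u) | ~H(j,u)))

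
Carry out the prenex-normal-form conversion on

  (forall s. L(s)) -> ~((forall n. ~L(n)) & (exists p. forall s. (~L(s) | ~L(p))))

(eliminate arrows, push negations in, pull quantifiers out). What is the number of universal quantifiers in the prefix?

1

Rewrite implications/biconditionals: A → B as ¬A ∨ B.
  ~(forall s. L(s)) | ~((forall n. ~L(n)) & (exists p. forall s. (~L(s) | ~L(p))))
Move each ¬ inward, flipping quantifiers it crosses:
  (exists s. ~L(s)) | (exists n. L(n)) | (forall p. exists s. (L(s) & L(p)))
Rename bound variables to avoid capture: s↦b.
  (exists s. ~L(s)) | (exists n. L(n)) | (forall p. exists b. (L(b) & L(p)))
Extract every quantifier outward, since the variables are now distinct and don't occur free across branches:
  exists s. exists n. forall p. exists b. (~L(s) | L(n) | L(b) & L(p))
The prefix is exists s exists n forall p exists b: 1 universal, 3 existential.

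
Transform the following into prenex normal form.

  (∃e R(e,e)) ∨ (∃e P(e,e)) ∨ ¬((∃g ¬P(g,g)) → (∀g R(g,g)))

∃e ∃w ∃g ∃u1 (R(e,e) ∨ P(w,w) ∨ ¬P(g,g) ∧ ¬R(u1,u1))

First replace A → B with ¬A ∨ B.
  (∃e R(e,e)) ∨ (∃e P(e,e)) ∨ ¬(¬(∃g ¬P(g,g)) ∨ (∀g R(g,g)))
Push ¬ through the quantifiers and connectives to reach negation normal form:
  (∃e R(e,e)) ∨ (∃e P(e,e)) ∨ (∃g ¬P(g,g)) ∧ (∃g ¬R(g,g))
Standardize variables apart so no two quantifiers bind the same name: e↦w, g↦u1.
  (∃e R(e,e)) ∨ (∃w P(w,w)) ∨ (∃g ¬P(g,g)) ∧ (∃u1 ¬R(u1,u1))
Finally move all quantifiers to the prefix:
  ∃e ∃w ∃g ∃u1 (R(e,e) ∨ P(w,w) ∨ ¬P(g,g) ∧ ¬R(u1,u1))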